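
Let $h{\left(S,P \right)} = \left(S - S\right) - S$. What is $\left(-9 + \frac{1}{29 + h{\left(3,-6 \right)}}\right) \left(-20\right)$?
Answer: $\frac{2330}{13} \approx 179.23$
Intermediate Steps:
$h{\left(S,P \right)} = - S$ ($h{\left(S,P \right)} = 0 - S = - S$)
$\left(-9 + \frac{1}{29 + h{\left(3,-6 \right)}}\right) \left(-20\right) = \left(-9 + \frac{1}{29 - 3}\right) \left(-20\right) = \left(-9 + \frac{1}{26}\right) \left(-20\right) = \left(- \frac{233}{26}\right) \left(-20\right) = \frac{2330}{13}$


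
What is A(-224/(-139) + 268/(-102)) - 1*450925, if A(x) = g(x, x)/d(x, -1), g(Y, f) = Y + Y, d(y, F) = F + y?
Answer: -6444154771/14291 ≈ -4.5092e+5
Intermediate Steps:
g(Y, f) = 2*Y
A(x) = 2*x/(-1 + x) (A(x) = (2*x)/(-1 + x) = 2*x/(-1 + x))
A(-224/(-139) + 268/(-102)) - 1*450925 = 2*(-224/(-139) + 268/(-102))/(-1 + (-224/(-139) + 268/(-102))) - 1*450925 = 2*(-224*(-1/139) + 268*(-1/102))/(-1 + (-224*(-1/139) + 268*(-1/102))) - 450925 = 2*(224/139 - 134/51)/(-1 + (224/139 - 134/51)) - 450925 = 2*(-7202/7089)/(-1 - 7202/7089) - 450925 = 2*(-7202/7089)/(-14291/7089) - 450925 = 2*(-7202/7089)*(-7089/14291) - 450925 = 14404/14291 - 450925 = -6444154771/14291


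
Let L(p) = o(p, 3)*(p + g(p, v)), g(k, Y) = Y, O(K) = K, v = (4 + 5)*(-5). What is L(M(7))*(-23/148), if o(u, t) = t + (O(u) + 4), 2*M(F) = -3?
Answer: 23529/592 ≈ 39.745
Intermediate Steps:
v = -45 (v = 9*(-5) = -45)
M(F) = -3/2 (M(F) = (½)*(-3) = -3/2)
o(u, t) = 4 + t + u (o(u, t) = t + (u + 4) = t + (4 + u) = 4 + t + u)
L(p) = (-45 + p)*(7 + p) (L(p) = (4 + 3 + p)*(p - 45) = (7 + p)*(-45 + p) = (-45 + p)*(7 + p))
L(M(7))*(-23/148) = ((-45 - 3/2)*(7 - 3/2))*(-23/148) = (-93/2*11/2)*(-23*1/148) = -1023/4*(-23/148) = 23529/592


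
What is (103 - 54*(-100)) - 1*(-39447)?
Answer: 44950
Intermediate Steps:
(103 - 54*(-100)) - 1*(-39447) = (103 + 5400) + 39447 = 5503 + 39447 = 44950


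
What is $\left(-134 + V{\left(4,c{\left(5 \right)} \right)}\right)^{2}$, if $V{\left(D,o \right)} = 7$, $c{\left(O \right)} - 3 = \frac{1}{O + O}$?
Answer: $16129$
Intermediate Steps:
$c{\left(O \right)} = 3 + \frac{1}{2 O}$ ($c{\left(O \right)} = 3 + \frac{1}{O + O} = 3 + \frac{1}{2 O}$)
$\left(-134 + V{\left(4,c{\left(5 \right)} \right)}\right)^{2} = \left(-134 + 7\right)^{2} = \left(-127\right)^{2} = 16129$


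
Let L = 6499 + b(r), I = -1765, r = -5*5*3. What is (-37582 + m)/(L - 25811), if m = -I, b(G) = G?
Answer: 35817/19387 ≈ 1.8475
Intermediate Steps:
r = -75 (r = -25*3 = -75)
L = 6424 (L = 6499 - 75 = 6424)
m = 1765 (m = -1*(-1765) = 1765)
(-37582 + m)/(L - 25811) = (-37582 + 1765)/(6424 - 25811) = -35817/(-19387) = -35817*(-1/19387) = 35817/19387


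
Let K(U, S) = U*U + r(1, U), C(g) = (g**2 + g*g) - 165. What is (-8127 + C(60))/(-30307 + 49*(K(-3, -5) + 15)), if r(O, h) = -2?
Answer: 364/9743 ≈ 0.037360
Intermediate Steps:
C(g) = -165 + 2*g**2 (C(g) = (g**2 + g**2) - 165 = 2*g**2 - 165 = -165 + 2*g**2)
K(U, S) = -2 + U**2 (K(U, S) = U*U - 2 = U**2 - 2 = -2 + U**2)
(-8127 + C(60))/(-30307 + 49*(K(-3, -5) + 15)) = (-8127 + (-165 + 2*60**2))/(-30307 + 49*((-2 + (-3)**2) + 15)) = (-8127 + (-165 + 2*3600))/(-30307 + 49*((-2 + 9) + 15)) = (-8127 + (-165 + 7200))/(-30307 + 49*(7 + 15)) = (-8127 + 7035)/(-30307 + 49*22) = -1092/(-30307 + 1078) = -1092/(-29229) = -1092*(-1/29229) = 364/9743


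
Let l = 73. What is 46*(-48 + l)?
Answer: 1150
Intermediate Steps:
46*(-48 + l) = 46*(-48 + 73) = 46*25 = 1150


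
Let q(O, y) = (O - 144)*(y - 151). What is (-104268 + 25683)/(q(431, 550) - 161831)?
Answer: 78585/47318 ≈ 1.6608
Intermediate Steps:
q(O, y) = (-151 + y)*(-144 + O) (q(O, y) = (-144 + O)*(-151 + y) = (-151 + y)*(-144 + O))
(-104268 + 25683)/(q(431, 550) - 161831) = (-104268 + 25683)/((21744 - 151*431 - 144*550 + 431*550) - 161831) = -78585/((21744 - 65081 - 79200 + 237050) - 161831) = -78585/(114513 - 161831) = -78585/(-47318) = -78585*(-1/47318) = 78585/47318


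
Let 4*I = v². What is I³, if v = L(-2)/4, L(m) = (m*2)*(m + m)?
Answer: 64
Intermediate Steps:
L(m) = 4*m² (L(m) = (2*m)*(2*m) = 4*m²)
v = 4 (v = (4*(-2)²)/4 = (4*4)*(¼) = 16*(¼) = 4)
I = 4 (I = (¼)*4² = (¼)*16 = 4)
I³ = 4³ = 64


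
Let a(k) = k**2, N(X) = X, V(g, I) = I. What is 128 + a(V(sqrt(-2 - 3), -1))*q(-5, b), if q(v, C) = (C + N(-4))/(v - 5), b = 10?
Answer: 637/5 ≈ 127.40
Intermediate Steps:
q(v, C) = (-4 + C)/(-5 + v) (q(v, C) = (C - 4)/(v - 5) = (-4 + C)/(-5 + v))
128 + a(V(sqrt(-2 - 3), -1))*q(-5, b) = 128 + (-1)**2*((-4 + 10)/(-5 - 5)) = 128 + 1*(6/(-10)) = 128 + 1*(-1/10*6) = 128 + 1*(-3/5) = 128 - 3/5 = 637/5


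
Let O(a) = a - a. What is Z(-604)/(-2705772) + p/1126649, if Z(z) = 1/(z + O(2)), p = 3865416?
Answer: 6317196367342457/1841267012088912 ≈ 3.4309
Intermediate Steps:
O(a) = 0
Z(z) = 1/z (Z(z) = 1/(z + 0) = 1/z)
Z(-604)/(-2705772) + p/1126649 = 1/(-604*(-2705772)) + 3865416/1126649 = -1/604*(-1/2705772) + 3865416*(1/1126649) = 1/1634286288 + 3865416/1126649 = 6317196367342457/1841267012088912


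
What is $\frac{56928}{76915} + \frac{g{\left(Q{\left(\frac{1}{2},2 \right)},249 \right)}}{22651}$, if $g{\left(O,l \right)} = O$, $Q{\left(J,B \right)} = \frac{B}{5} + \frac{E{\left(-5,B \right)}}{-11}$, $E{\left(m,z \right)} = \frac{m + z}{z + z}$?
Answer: $\frac{56738534081}{76656873260} \approx 0.74016$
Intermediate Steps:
$E{\left(m,z \right)} = \frac{m + z}{2 z}$
$Q{\left(J,B \right)} = \frac{B}{5} - \frac{-5 + B}{22 B}$ ($Q{\left(J,B \right)} = \frac{B}{5} + \frac{\frac{1}{2} \frac{1}{B} \left(-5 + B\right)}{-11} = B \frac{1}{5} + \frac{-5 + B}{2 B} \left(- \frac{1}{11}\right) = \frac{B}{5} - \frac{-5 + B}{22 B}$)
$\frac{56928}{76915} + \frac{g{\left(Q{\left(\frac{1}{2},2 \right)},249 \right)}}{22651} = \frac{56928}{76915} + \frac{- \frac{1}{22} + \frac{1}{5} \cdot 2 + \frac{5}{22 \cdot 2}}{22651} = 56928 \cdot \frac{1}{76915} + \left(- \frac{1}{22} + \frac{2}{5} + \frac{5}{22} \cdot \frac{1}{2}\right) \frac{1}{22651} = \frac{56928}{76915} + \left(- \frac{1}{22} + \frac{2}{5} + \frac{5}{44}\right) \frac{1}{22651} = \frac{56928}{76915} + \frac{103}{220} \cdot \frac{1}{22651} = \frac{56928}{76915} + \frac{103}{4983220} = \frac{56738534081}{76656873260}$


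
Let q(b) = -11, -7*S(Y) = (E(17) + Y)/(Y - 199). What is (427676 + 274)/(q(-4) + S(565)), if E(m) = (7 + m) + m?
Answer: -91367325/2399 ≈ -38086.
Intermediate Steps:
E(m) = 7 + 2*m
S(Y) = -(41 + Y)/(7*(-199 + Y)) (S(Y) = -((7 + 2*17) + Y)/(7*(Y - 199)) = -((7 + 34) + Y)/(7*(-199 + Y)) = -(41 + Y)/(7*(-199 + Y)))
(427676 + 274)/(q(-4) + S(565)) = (427676 + 274)/(-11 + (-41 - 1*565)/(7*(-199 + 565))) = 427950/(-11 + (1/7)*(-41 - 565)/366) = 427950/(-11 + (1/7)*(1/366)*(-606)) = 427950/(-11 - 101/427) = 427950/(-4798/427) = 427950*(-427/4798) = -91367325/2399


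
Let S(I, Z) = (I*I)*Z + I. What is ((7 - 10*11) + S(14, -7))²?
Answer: 2134521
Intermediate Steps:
S(I, Z) = I + Z*I² (S(I, Z) = I²*Z + I = Z*I² + I = I + Z*I²)
((7 - 10*11) + S(14, -7))² = ((7 - 10*11) + 14*(1 + 14*(-7)))² = ((7 - 110) + 14*(1 - 98))² = (-103 + 14*(-97))² = (-103 - 1358)² = (-1461)² = 2134521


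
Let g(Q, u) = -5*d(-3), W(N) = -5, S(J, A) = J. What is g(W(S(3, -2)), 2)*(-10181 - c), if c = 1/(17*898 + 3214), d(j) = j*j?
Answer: 564434643/1232 ≈ 4.5815e+5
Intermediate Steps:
d(j) = j²
g(Q, u) = -45 (g(Q, u) = -5*(-3)² = -5*9 = -45)
c = 1/18480 (c = 1/(15266 + 3214) = 1/18480 ≈ 5.4113e-5)
g(W(S(3, -2)), 2)*(-10181 - c) = -45*(-10181 - 1*1/18480) = -45*(-10181 - 1/18480) = -45*(-188144881/18480) = 564434643/1232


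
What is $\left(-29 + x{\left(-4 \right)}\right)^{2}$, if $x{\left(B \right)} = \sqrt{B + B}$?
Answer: $833 - 116 i \sqrt{2} \approx 833.0 - 164.05 i$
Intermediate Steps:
$x{\left(B \right)} = \sqrt{2} \sqrt{B}$ ($x{\left(B \right)} = \sqrt{2 B} = \sqrt{2} \sqrt{B}$)
$\left(-29 + x{\left(-4 \right)}\right)^{2} = \left(-29 + \sqrt{2} \sqrt{-4}\right)^{2} = \left(-29 + \sqrt{2} \cdot 2 i\right)^{2} = \left(-29 + 2 i \sqrt{2}\right)^{2}$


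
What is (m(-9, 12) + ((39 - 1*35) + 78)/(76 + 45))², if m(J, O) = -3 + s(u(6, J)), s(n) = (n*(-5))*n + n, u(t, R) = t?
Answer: 455182225/14641 ≈ 31090.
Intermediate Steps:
s(n) = n - 5*n² (s(n) = (-5*n)*n + n = -5*n² + n = n - 5*n²)
m(J, O) = -177 (m(J, O) = -3 + 6*(1 - 5*6) = -3 + 6*(1 - 30) = -3 + 6*(-29) = -3 - 174 = -177)
(m(-9, 12) + ((39 - 1*35) + 78)/(76 + 45))² = (-177 + ((39 - 1*35) + 78)/(76 + 45))² = (-177 + ((39 - 35) + 78)/121)² = (-177 + (4 + 78)*(1/121))² = (-177 + 82*(1/121))² = (-177 + 82/121)² = (-21335/121)² = 455182225/14641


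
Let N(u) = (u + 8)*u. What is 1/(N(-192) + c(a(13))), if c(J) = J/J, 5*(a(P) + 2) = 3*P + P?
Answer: 1/35329 ≈ 2.8305e-5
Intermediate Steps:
a(P) = -2 + 4*P/5 (a(P) = -2 + (3*P + P)/5 = -2 + (4*P)/5 = -2 + 4*P/5)
c(J) = 1
N(u) = u*(8 + u) (N(u) = (8 + u)*u = u*(8 + u))
1/(N(-192) + c(a(13))) = 1/(-192*(8 - 192) + 1) = 1/(-192*(-184) + 1) = 1/(35328 + 1) = 1/35329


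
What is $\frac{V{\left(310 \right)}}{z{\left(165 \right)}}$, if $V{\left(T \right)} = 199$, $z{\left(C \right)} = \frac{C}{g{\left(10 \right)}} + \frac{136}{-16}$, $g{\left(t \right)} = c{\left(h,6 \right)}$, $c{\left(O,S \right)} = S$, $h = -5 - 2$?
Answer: $\frac{199}{19} \approx 10.474$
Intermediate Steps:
$h = -7$ ($h = -5 - 2 = -7$)
$g{\left(t \right)} = 6$
$z{\left(C \right)} = - \frac{17}{2} + \frac{C}{6}$ ($z{\left(C \right)} = \frac{C}{6} + \frac{136}{-16} = C \frac{1}{6} + 136 \left(- \frac{1}{16}\right) = \frac{C}{6} - \frac{17}{2} = - \frac{17}{2} + \frac{C}{6}$)
$\frac{V{\left(310 \right)}}{z{\left(165 \right)}} = \frac{199}{- \frac{17}{2} + \frac{1}{6} \cdot 165} = \frac{199}{- \frac{17}{2} + \frac{55}{2}} = \frac{199}{19}$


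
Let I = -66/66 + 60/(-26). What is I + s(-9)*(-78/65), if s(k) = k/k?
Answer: -293/65 ≈ -4.5077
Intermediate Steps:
I = -43/13 (I = -66*1/66 + 60*(-1/26) = -1 - 30/13 = -43/13 ≈ -3.3077)
s(k) = 1
I + s(-9)*(-78/65) = -43/13 + 1*(-78/65) = -43/13 + 1*(-78*1/65) = -43/13 + 1*(-6/5) = -43/13 - 6/5 = -293/65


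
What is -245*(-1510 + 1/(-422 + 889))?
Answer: 172766405/467 ≈ 3.6995e+5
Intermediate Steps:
-245*(-1510 + 1/(-422 + 889)) = -245*(-1510 + 1/467) = -245*(-705169/467) = 172766405/467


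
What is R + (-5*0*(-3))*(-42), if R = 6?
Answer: 6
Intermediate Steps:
R + (-5*0*(-3))*(-42) = 6 + (-5*0*(-3))*(-42) = 6 + (0*(-3))*(-42) = 6 + 0*(-42) = 6 + 0 = 6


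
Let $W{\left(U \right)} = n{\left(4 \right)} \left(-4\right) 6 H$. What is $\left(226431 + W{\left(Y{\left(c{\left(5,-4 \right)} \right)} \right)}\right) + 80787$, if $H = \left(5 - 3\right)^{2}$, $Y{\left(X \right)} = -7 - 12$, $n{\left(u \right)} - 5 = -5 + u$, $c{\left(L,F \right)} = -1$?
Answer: $306834$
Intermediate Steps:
$n{\left(u \right)} = u$ ($n{\left(u \right)} = 5 + \left(-5 + u\right) = u$)
$Y{\left(X \right)} = -19$ ($Y{\left(X \right)} = -7 - 12 = -19$)
$H = 4$ ($H = 2^{2} = 4$)
$W{\left(U \right)} = -384$ ($W{\left(U \right)} = 4 \left(-4\right) 6 \cdot 4 = \left(-16\right) 6 \cdot 4 = \left(-96\right) 4 = -384$)
$\left(226431 + W{\left(Y{\left(c{\left(5,-4 \right)} \right)} \right)}\right) + 80787 = \left(226431 - 384\right) + 80787 = 226047 + 80787 = 306834$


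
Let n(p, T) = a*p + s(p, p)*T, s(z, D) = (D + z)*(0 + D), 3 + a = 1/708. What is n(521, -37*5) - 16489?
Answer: -71119464655/708 ≈ -1.0045e+8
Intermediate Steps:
a = -2123/708 (a = -3 + 1/708 = -2123/708 ≈ -2.9986)
s(z, D) = D*(D + z) (s(z, D) = (D + z)*D = D*(D + z))
n(p, T) = -2123*p/708 + 2*T*p**2 (n(p, T) = -2123*p/708 + (p*(p + p))*T = -2123*p/708 + (p*(2*p))*T = -2123*p/708 + (2*p**2)*T = -2123*p/708 + 2*T*p**2)
n(521, -37*5) - 16489 = (1/708)*521*(-2123 + 1416*(-37*5)*521) - 16489 = (1/708)*521*(-2123 + 1416*(-185)*521) - 16489 = (1/708)*521*(-2123 - 136481160) - 16489 = (1/708)*521*(-136483283) - 16489 = -71107790443/708 - 16489 = -71119464655/708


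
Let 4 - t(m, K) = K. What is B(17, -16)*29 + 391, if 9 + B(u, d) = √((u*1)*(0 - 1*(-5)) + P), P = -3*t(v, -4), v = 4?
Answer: 130 + 29*√61 ≈ 356.50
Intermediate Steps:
t(m, K) = 4 - K
P = -24 (P = -3*(4 - 1*(-4)) = -3*(4 + 4) = -3*8 = -24)
B(u, d) = -9 + √(-24 + 5*u) (B(u, d) = -9 + √((u*1)*(0 - 1*(-5)) - 24) = -9 + √(u*(0 + 5) - 24) = -9 + √(u*5 - 24) = -9 + √(5*u - 24) = -9 + √(-24 + 5*u))
B(17, -16)*29 + 391 = (-9 + √(-24 + 5*17))*29 + 391 = (-9 + √(-24 + 85))*29 + 391 = (-9 + √61)*29 + 391 = (-261 + 29*√61) + 391 = 130 + 29*√61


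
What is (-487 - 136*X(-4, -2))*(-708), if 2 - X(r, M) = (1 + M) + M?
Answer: 826236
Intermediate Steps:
X(r, M) = 1 - 2*M (X(r, M) = 2 - ((1 + M) + M) = 2 - (1 + 2*M) = 2 + (-1 - 2*M) = 1 - 2*M)
(-487 - 136*X(-4, -2))*(-708) = (-487 - 136*(1 - 2*(-2)))*(-708) = (-487 - 136*(1 + 4))*(-708) = (-487 - 136*5)*(-708) = (-487 - 680)*(-708) = -1167*(-708) = 826236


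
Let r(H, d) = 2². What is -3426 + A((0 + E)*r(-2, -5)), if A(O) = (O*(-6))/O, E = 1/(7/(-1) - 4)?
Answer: -3432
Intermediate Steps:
r(H, d) = 4
E = -1/11 (E = 1/(7*(-1) - 4) = 1/(-7 - 4) = 1/(-11) = -1/11 ≈ -0.090909)
A(O) = -6 (A(O) = (-6*O)/O = -6)
-3426 + A((0 + E)*r(-2, -5)) = -3426 - 6 = -3432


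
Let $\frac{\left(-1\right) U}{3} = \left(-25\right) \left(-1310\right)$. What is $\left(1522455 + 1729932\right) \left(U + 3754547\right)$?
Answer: $11891692830939$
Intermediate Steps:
$U = -98250$ ($U = - 3 \left(\left(-25\right) \left(-1310\right)\right) = \left(-3\right) 32750 = -98250$)
$\left(1522455 + 1729932\right) \left(U + 3754547\right) = \left(1522455 + 1729932\right) \left(-98250 + 3754547\right) = 3252387 \cdot 3656297 = 11891692830939$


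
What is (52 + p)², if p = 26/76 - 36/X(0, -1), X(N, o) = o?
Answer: 11269449/1444 ≈ 7804.3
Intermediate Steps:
p = 1381/38 (p = 26/76 - 36/(-1) = 26*(1/76) - 36*(-1) = 13/38 + 36 = 1381/38 ≈ 36.342)
(52 + p)² = (52 + 1381/38)² = (3357/38)² = 11269449/1444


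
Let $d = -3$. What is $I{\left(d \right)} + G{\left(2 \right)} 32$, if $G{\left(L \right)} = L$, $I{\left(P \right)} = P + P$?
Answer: $58$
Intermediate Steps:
$I{\left(P \right)} = 2 P$
$I{\left(d \right)} + G{\left(2 \right)} 32 = 2 \left(-3\right) + 2 \cdot 32 = -6 + 64 = 58$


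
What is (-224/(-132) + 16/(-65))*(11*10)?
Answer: 6224/39 ≈ 159.59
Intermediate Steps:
(-224/(-132) + 16/(-65))*(11*10) = (-224*(-1/132) + 16*(-1/65))*110 = (56/33 - 16/65)*110 = (3112/2145)*110 = 6224/39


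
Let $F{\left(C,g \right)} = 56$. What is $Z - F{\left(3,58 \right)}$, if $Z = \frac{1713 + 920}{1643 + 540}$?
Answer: $- \frac{119615}{2183} \approx -54.794$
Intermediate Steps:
$Z = \frac{2633}{2183} \approx 1.2061$
$Z - F{\left(3,58 \right)} = \frac{2633}{2183} - 56 = - \frac{119615}{2183}$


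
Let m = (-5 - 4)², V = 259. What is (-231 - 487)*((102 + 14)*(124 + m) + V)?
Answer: -17260002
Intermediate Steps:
m = 81 (m = (-9)² = 81)
(-231 - 487)*((102 + 14)*(124 + m) + V) = (-231 - 487)*((102 + 14)*(124 + 81) + 259) = -718*(116*205 + 259) = -718*(23780 + 259) = -718*24039 = -17260002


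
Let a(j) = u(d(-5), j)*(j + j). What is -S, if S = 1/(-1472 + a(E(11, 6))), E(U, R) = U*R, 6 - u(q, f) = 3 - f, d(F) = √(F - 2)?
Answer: -1/7636 ≈ -0.00013096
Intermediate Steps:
d(F) = √(-2 + F)
u(q, f) = 3 + f (u(q, f) = 6 - (3 - f) = 6 + (-3 + f) = 3 + f)
E(U, R) = R*U
a(j) = 2*j*(3 + j) (a(j) = (3 + j)*(j + j) = (3 + j)*(2*j) = 2*j*(3 + j))
S = 1/7636 (S = 1/(-1472 + 2*(6*11)*(3 + 6*11)) = 1/(-1472 + 2*66*(3 + 66)) = 1/(-1472 + 2*66*69) = 1/(-1472 + 9108) = 1/7636 ≈ 0.00013096)
-S = -1*1/7636 = -1/7636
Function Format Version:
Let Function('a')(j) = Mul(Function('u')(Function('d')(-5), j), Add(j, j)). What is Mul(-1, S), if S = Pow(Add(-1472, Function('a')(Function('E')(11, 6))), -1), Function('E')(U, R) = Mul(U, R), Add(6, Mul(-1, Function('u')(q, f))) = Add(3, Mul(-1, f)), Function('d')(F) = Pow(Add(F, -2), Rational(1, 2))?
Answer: Rational(-1, 7636) ≈ -0.00013096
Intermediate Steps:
Function('d')(F) = Pow(Add(-2, F), Rational(1, 2))
Function('u')(q, f) = Add(3, f) (Function('u')(q, f) = Add(6, Mul(-1, Add(3, Mul(-1, f)))) = Add(6, Add(-3, f)) = Add(3, f))
Function('E')(U, R) = Mul(R, U)
Function('a')(j) = Mul(2, j, Add(3, j)) (Function('a')(j) = Mul(Add(3, j), Add(j, j)) = Mul(Add(3, j), Mul(2, j)) = Mul(2, j, Add(3, j)))
S = Rational(1, 7636) (S = Pow(Add(-1472, Mul(2, Mul(6, 11), Add(3, Mul(6, 11)))), -1) = Pow(Add(-1472, Mul(2, 66, Add(3, 66))), -1) = Pow(Add(-1472, Mul(2, 66, 69)), -1) = Pow(Add(-1472, 9108), -1) = Pow(7636, -1) = Rational(1, 7636) ≈ 0.00013096)
Mul(-1, S) = Mul(-1, Rational(1, 7636)) = Rational(-1, 7636)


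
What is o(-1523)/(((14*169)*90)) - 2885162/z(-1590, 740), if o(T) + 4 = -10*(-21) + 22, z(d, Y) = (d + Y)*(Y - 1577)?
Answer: -1706122738/420822675 ≈ -4.0543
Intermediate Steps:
z(d, Y) = (-1577 + Y)*(Y + d) (z(d, Y) = (Y + d)*(-1577 + Y) = (-1577 + Y)*(Y + d))
o(T) = 228 (o(T) = -4 + (-10*(-21) + 22) = -4 + (210 + 22) = -4 + 232 = 228)
o(-1523)/(((14*169)*90)) - 2885162/z(-1590, 740) = 228/(((14*169)*90)) - 2885162/(740² - 1577*740 - 1577*(-1590) + 740*(-1590)) = 228/((2366*90)) - 2885162/(547600 - 1166980 + 2507430 - 1176600) = 228/212940 - 2885162/711450 = 228*(1/212940) - 2885162*1/711450 = 19/17745 - 1442581/355725 = -1706122738/420822675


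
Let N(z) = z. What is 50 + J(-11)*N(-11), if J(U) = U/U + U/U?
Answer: 28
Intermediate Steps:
J(U) = 2 (J(U) = 1 + 1 = 2)
50 + J(-11)*N(-11) = 50 + 2*(-11) = 50 - 22 = 28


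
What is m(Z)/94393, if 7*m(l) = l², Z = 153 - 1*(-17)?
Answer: 28900/660751 ≈ 0.043738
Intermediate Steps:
Z = 170 (Z = 153 + 17 = 170)
m(l) = l²/7
m(Z)/94393 = ((⅐)*170²)/94393 = ((⅐)*28900)*(1/94393) = (28900/7)*(1/94393) = 28900/660751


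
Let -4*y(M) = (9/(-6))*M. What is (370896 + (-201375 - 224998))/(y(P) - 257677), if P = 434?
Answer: 221908/1030057 ≈ 0.21543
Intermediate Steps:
y(M) = 3*M/8 (y(M) = -9/(-6)*M/4 = -9*(-1/6)*M/4 = -(-3)*M/8 = 3*M/8)
(370896 + (-201375 - 224998))/(y(P) - 257677) = (370896 + (-201375 - 224998))/((3/8)*434 - 257677) = (370896 - 426373)/(651/4 - 257677) = -55477/(-1030057/4) = -55477*(-4/1030057) = 221908/1030057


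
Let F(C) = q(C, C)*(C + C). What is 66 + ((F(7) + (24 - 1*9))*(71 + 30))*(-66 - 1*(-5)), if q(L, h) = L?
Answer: -696127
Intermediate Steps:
F(C) = 2*C² (F(C) = C*(C + C) = C*(2*C) = 2*C²)
66 + ((F(7) + (24 - 1*9))*(71 + 30))*(-66 - 1*(-5)) = 66 + ((2*7² + (24 - 1*9))*(71 + 30))*(-66 - 1*(-5)) = 66 + ((2*49 + (24 - 9))*101)*(-66 + 5) = 66 + ((98 + 15)*101)*(-61) = 66 + (113*101)*(-61) = 66 + 11413*(-61) = 66 - 696193 = -696127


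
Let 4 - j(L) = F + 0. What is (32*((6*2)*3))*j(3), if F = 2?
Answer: 2304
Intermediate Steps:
j(L) = 2 (j(L) = 4 - (2 + 0) = 4 - 1*2 = 4 - 2 = 2)
(32*((6*2)*3))*j(3) = (32*((6*2)*3))*2 = (32*(12*3))*2 = (32*36)*2 = 1152*2 = 2304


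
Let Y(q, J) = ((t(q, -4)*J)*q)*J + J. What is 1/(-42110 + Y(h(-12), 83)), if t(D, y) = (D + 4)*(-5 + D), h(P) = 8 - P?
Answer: 1/49558773 ≈ 2.0178e-8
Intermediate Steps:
t(D, y) = (-5 + D)*(4 + D) (t(D, y) = (4 + D)*(-5 + D) = (-5 + D)*(4 + D))
Y(q, J) = J + q*J²*(-20 + q² - q) (Y(q, J) = (((-20 + q² - q)*J)*q)*J + J = ((J*(-20 + q² - q))*q)*J + J = (J*q*(-20 + q² - q))*J + J = q*J²*(-20 + q² - q) + J = J + q*J²*(-20 + q² - q))
1/(-42110 + Y(h(-12), 83)) = 1/(-42110 - 1*83*(-1 + 83*(8 - 1*(-12))*(20 + (8 - 1*(-12)) - (8 - 1*(-12))²))) = 1/(-42110 - 1*83*(-1 + 83*(8 + 12)*(20 + (8 + 12) - (8 + 12)²))) = 1/(-42110 - 1*83*(-1 + 83*20*(20 + 20 - 1*20²))) = 1/(-42110 - 1*83*(-1 + 83*20*(20 + 20 - 1*400))) = 1/(-42110 - 1*83*(-1 + 83*20*(20 + 20 - 400))) = 1/(-42110 - 1*83*(-1 + 83*20*(-360))) = 1/(-42110 - 1*83*(-1 - 597600)) = 1/(-42110 - 1*83*(-597601)) = 1/(-42110 + 49600883) = 1/49558773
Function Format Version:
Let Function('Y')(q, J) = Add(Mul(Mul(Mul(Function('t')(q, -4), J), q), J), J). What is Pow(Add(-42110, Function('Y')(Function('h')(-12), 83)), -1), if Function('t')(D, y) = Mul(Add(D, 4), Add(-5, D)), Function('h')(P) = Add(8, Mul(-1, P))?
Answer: Rational(1, 49558773) ≈ 2.0178e-8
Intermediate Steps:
Function('t')(D, y) = Mul(Add(-5, D), Add(4, D)) (Function('t')(D, y) = Mul(Add(4, D), Add(-5, D)) = Mul(Add(-5, D), Add(4, D)))
Function('Y')(q, J) = Add(J, Mul(q, Pow(J, 2), Add(-20, Pow(q, 2), Mul(-1, q)))) (Function('Y')(q, J) = Add(Mul(Mul(Mul(Add(-20, Pow(q, 2), Mul(-1, q)), J), q), J), J) = Add(Mul(Mul(Mul(J, Add(-20, Pow(q, 2), Mul(-1, q))), q), J), J) = Add(Mul(Mul(J, q, Add(-20, Pow(q, 2), Mul(-1, q))), J), J) = Add(Mul(q, Pow(J, 2), Add(-20, Pow(q, 2), Mul(-1, q))), J) = Add(J, Mul(q, Pow(J, 2), Add(-20, Pow(q, 2), Mul(-1, q)))))
Pow(Add(-42110, Function('Y')(Function('h')(-12), 83)), -1) = Pow(Add(-42110, Mul(-1, 83, Add(-1, Mul(83, Add(8, Mul(-1, -12)), Add(20, Add(8, Mul(-1, -12)), Mul(-1, Pow(Add(8, Mul(-1, -12)), 2))))))), -1) = Pow(Add(-42110, Mul(-1, 83, Add(-1, Mul(83, Add(8, 12), Add(20, Add(8, 12), Mul(-1, Pow(Add(8, 12), 2))))))), -1) = Pow(Add(-42110, Mul(-1, 83, Add(-1, Mul(83, 20, Add(20, 20, Mul(-1, Pow(20, 2))))))), -1) = Pow(Add(-42110, Mul(-1, 83, Add(-1, Mul(83, 20, Add(20, 20, Mul(-1, 400)))))), -1) = Pow(Add(-42110, Mul(-1, 83, Add(-1, Mul(83, 20, Add(20, 20, -400))))), -1) = Pow(Add(-42110, Mul(-1, 83, Add(-1, Mul(83, 20, -360)))), -1) = Pow(Add(-42110, Mul(-1, 83, Add(-1, -597600))), -1) = Pow(Add(-42110, Mul(-1, 83, -597601)), -1) = Pow(Add(-42110, 49600883), -1) = Pow(49558773, -1) = Rational(1, 49558773)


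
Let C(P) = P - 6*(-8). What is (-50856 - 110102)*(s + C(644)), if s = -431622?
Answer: 69361630940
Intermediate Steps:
C(P) = 48 + P (C(P) = P + 48 = 48 + P)
(-50856 - 110102)*(s + C(644)) = (-50856 - 110102)*(-431622 + (48 + 644)) = -160958*(-431622 + 692) = -160958*(-430930) = 69361630940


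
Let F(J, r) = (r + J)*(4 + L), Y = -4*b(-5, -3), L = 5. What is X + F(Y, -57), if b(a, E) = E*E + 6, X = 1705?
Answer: 652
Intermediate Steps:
b(a, E) = 6 + E**2 (b(a, E) = E**2 + 6 = 6 + E**2)
Y = -60 (Y = -4*(6 + (-3)**2) = -4*(6 + 9) = -4*15 = -60)
F(J, r) = 9*J + 9*r (F(J, r) = (r + J)*(4 + 5) = (J + r)*9 = 9*J + 9*r)
X + F(Y, -57) = 1705 + (9*(-60) + 9*(-57)) = 1705 + (-540 - 513) = 1705 - 1053 = 652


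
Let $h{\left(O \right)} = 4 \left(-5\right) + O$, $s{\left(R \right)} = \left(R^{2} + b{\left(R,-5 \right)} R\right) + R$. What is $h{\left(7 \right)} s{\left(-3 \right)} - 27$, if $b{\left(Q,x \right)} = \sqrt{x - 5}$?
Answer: $-105 + 39 i \sqrt{10} \approx -105.0 + 123.33 i$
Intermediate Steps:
$b{\left(Q,x \right)} = \sqrt{-5 + x}$
$s{\left(R \right)} = R + R^{2} + i R \sqrt{10}$ ($s{\left(R \right)} = \left(R^{2} + \sqrt{-5 - 5} R\right) + R = \left(R^{2} + \sqrt{-10} R\right) + R = \left(R^{2} + i \sqrt{10} R\right) + R = \left(R^{2} + i R \sqrt{10}\right) + R = R + R^{2} + i R \sqrt{10}$)
$h{\left(O \right)} = -20 + O$
$h{\left(7 \right)} s{\left(-3 \right)} - 27 = \left(-20 + 7\right) \left(- 3 \left(1 - 3 + i \sqrt{10}\right)\right) - 27 = - 13 \left(- 3 \left(-2 + i \sqrt{10}\right)\right) - 27 = - 13 \left(6 - 3 i \sqrt{10}\right) - 27 = \left(-78 + 39 i \sqrt{10}\right) - 27 = -105 + 39 i \sqrt{10}$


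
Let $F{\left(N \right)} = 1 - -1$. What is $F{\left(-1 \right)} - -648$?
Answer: $650$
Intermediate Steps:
$F{\left(N \right)} = 2$ ($F{\left(N \right)} = 1 + 1 = 2$)
$F{\left(-1 \right)} - -648 = 2 - -648 = 2 + 648 = 650$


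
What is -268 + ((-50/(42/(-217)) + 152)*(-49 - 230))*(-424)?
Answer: 48540524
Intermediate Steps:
-268 + ((-50/(42/(-217)) + 152)*(-49 - 230))*(-424) = -268 + ((-50/(42*(-1/217)) + 152)*(-279))*(-424) = -268 + ((-50/(-6/31) + 152)*(-279))*(-424) = -268 + ((-50*(-31/6) + 152)*(-279))*(-424) = -268 + ((775/3 + 152)*(-279))*(-424) = -268 + ((1231/3)*(-279))*(-424) = -268 - 114483*(-424) = -268 + 48540792 = 48540524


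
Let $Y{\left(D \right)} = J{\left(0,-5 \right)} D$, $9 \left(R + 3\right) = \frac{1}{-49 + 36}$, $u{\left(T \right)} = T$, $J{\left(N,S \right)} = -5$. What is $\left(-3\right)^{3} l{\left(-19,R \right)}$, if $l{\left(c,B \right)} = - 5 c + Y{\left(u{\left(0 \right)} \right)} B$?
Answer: $-2565$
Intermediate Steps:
$R = - \frac{352}{117}$ ($R = -3 + \frac{1}{9 \left(-49 + 36\right)} = -3 + \frac{1}{9 \left(-13\right)} = -3 + \frac{1}{9} \left(- \frac{1}{13}\right) = -3 - \frac{1}{117} = - \frac{352}{117} \approx -3.0085$)
$Y{\left(D \right)} = - 5 D$
$l{\left(c,B \right)} = - 5 c$ ($l{\left(c,B \right)} = - 5 c + \left(-5\right) 0 B = - 5 c + 0 B = - 5 c + 0 = - 5 c$)
$\left(-3\right)^{3} l{\left(-19,R \right)} = \left(-3\right)^{3} \left(\left(-5\right) \left(-19\right)\right) = \left(-27\right) 95 = -2565$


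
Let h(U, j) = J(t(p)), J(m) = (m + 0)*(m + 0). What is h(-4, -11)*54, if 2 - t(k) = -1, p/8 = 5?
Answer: 486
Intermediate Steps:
p = 40 (p = 8*5 = 40)
t(k) = 3 (t(k) = 2 - 1*(-1) = 2 + 1 = 3)
J(m) = m**2 (J(m) = m*m = m**2)
h(U, j) = 9 (h(U, j) = 3**2 = 9)
h(-4, -11)*54 = 9*54 = 486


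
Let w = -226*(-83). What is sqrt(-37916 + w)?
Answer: I*sqrt(19158) ≈ 138.41*I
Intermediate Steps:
w = 18758
sqrt(-37916 + w) = sqrt(-37916 + 18758) = sqrt(-19158) = I*sqrt(19158)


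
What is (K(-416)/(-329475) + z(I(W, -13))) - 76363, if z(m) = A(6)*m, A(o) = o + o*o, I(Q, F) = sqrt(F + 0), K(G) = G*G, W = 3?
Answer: -25159872481/329475 + 42*I*sqrt(13) ≈ -76364.0 + 151.43*I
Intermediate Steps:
K(G) = G**2
I(Q, F) = sqrt(F)
A(o) = o + o**2
z(m) = 42*m (z(m) = (6*(1 + 6))*m = (6*7)*m = 42*m)
(K(-416)/(-329475) + z(I(W, -13))) - 76363 = ((-416)**2/(-329475) + 42*sqrt(-13)) - 76363 = (173056*(-1/329475) + 42*(I*sqrt(13))) - 76363 = (-173056/329475 + 42*I*sqrt(13)) - 76363 = -25159872481/329475 + 42*I*sqrt(13)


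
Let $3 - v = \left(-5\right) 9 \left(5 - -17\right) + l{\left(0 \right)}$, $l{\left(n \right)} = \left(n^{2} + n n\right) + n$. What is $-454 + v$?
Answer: $539$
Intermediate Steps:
$l{\left(n \right)} = n + 2 n^{2}$ ($l{\left(n \right)} = \left(n^{2} + n^{2}\right) + n = 2 n^{2} + n = n + 2 n^{2}$)
$v = 993$ ($v = 3 - \left(\left(-5\right) 9 \left(5 - -17\right) + 0 \left(1 + 2 \cdot 0\right)\right) = 3 - \left(- 45 \left(5 + 17\right) + 0 \left(1 + 0\right)\right) = 3 - \left(\left(-45\right) 22 + 0 \cdot 1\right) = 3 - \left(-990 + 0\right) = 3 - -990 = 3 + 990 = 993$)
$-454 + v = -454 + 993 = 539$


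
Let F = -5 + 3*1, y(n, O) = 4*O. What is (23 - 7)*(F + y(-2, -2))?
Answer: -160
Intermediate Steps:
F = -2 (F = -5 + 3 = -2)
(23 - 7)*(F + y(-2, -2)) = (23 - 7)*(-2 + 4*(-2)) = 16*(-2 - 8) = 16*(-10) = -160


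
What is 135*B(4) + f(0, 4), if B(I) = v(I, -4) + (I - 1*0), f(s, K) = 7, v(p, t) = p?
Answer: 1087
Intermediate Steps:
B(I) = 2*I (B(I) = I + (I - 1*0) = I + (I + 0) = I + I = 2*I)
135*B(4) + f(0, 4) = 135*(2*4) + 7 = 135*8 + 7 = 1080 + 7 = 1087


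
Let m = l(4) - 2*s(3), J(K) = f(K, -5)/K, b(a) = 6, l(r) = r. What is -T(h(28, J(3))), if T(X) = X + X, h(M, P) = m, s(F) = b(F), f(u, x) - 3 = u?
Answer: 16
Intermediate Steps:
f(u, x) = 3 + u
s(F) = 6
J(K) = (3 + K)/K
m = -8 (m = 4 - 2*6 = 4 - 12 = -8)
h(M, P) = -8
T(X) = 2*X
-T(h(28, J(3))) = -2*(-8) = -1*(-16) = 16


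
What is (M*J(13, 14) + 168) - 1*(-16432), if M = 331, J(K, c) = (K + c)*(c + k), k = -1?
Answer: 132781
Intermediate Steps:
J(K, c) = (-1 + c)*(K + c) (J(K, c) = (K + c)*(c - 1) = (K + c)*(-1 + c) = (-1 + c)*(K + c))
(M*J(13, 14) + 168) - 1*(-16432) = (331*(14² - 1*13 - 1*14 + 13*14) + 168) - 1*(-16432) = (331*(196 - 13 - 14 + 182) + 168) + 16432 = (331*351 + 168) + 16432 = (116181 + 168) + 16432 = 116349 + 16432 = 132781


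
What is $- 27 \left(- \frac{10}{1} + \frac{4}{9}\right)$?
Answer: $258$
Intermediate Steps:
$- 27 \left(- \frac{10}{1} + \frac{4}{9}\right) = - 27 \left(\left(-10\right) 1 + 4 \cdot \frac{1}{9}\right) = - 27 \left(-10 + \frac{4}{9}\right) = \left(-27\right) \left(- \frac{86}{9}\right) = 258$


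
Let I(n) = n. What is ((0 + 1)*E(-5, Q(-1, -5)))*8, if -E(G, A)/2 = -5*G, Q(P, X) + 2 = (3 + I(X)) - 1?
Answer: -400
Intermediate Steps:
Q(P, X) = X (Q(P, X) = -2 + ((3 + X) - 1) = -2 + (2 + X) = X)
E(G, A) = 10*G (E(G, A) = -(-10)*G = 10*G)
((0 + 1)*E(-5, Q(-1, -5)))*8 = ((0 + 1)*(10*(-5)))*8 = (1*(-50))*8 = -50*8 = -400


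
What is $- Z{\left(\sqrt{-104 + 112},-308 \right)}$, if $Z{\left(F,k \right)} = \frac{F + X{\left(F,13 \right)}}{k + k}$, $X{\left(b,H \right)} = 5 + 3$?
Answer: $\frac{1}{77} + \frac{\sqrt{2}}{308} \approx 0.017579$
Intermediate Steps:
$X{\left(b,H \right)} = 8$
$Z{\left(F,k \right)} = \frac{8 + F}{2 k}$ ($Z{\left(F,k \right)} = \frac{F + 8}{k + k} = \frac{8 + F}{2 k}$)
$- Z{\left(\sqrt{-104 + 112},-308 \right)} = - \frac{8 + \sqrt{-104 + 112}}{2 \left(-308\right)} = - \frac{\left(-1\right) \left(8 + \sqrt{8}\right)}{2 \cdot 308} = - \frac{\left(-1\right) \left(8 + 2 \sqrt{2}\right)}{2 \cdot 308} = - (- \frac{1}{77} - \frac{\sqrt{2}}{308}) = \frac{1}{77} + \frac{\sqrt{2}}{308}$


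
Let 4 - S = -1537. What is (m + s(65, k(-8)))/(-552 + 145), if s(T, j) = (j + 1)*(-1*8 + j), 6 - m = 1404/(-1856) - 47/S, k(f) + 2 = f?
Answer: -10971521/26455888 ≈ -0.41471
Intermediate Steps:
S = 1541 (S = 4 - 1*(-1537) = 4 + 1537 = 1541)
k(f) = -2 + f
m = 4852843/715024 (m = 6 - (1404/(-1856) - 47/1541) = 6 - (1404*(-1/1856) - 47*1/1541) = 6 - (-351/464 - 47/1541) = 6 - 1*(-562699/715024) = 6 + 562699/715024 = 4852843/715024 ≈ 6.7870)
s(T, j) = (1 + j)*(-8 + j)
(m + s(65, k(-8)))/(-552 + 145) = (4852843/715024 + (-8 + (-2 - 8)² - 7*(-2 - 8)))/(-552 + 145) = (4852843/715024 + (-8 + (-10)² - 7*(-10)))/(-407) = (4852843/715024 + (-8 + 100 + 70))*(-1/407) = (4852843/715024 + 162)*(-1/407) = (120686731/715024)*(-1/407) = -10971521/26455888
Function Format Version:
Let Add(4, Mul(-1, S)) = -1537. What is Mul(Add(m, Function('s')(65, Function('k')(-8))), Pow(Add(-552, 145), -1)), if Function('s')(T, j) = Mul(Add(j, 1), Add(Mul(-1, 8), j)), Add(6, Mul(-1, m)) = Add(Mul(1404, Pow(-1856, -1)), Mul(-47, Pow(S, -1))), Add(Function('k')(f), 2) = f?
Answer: Rational(-10971521, 26455888) ≈ -0.41471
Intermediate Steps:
S = 1541 (S = Add(4, Mul(-1, -1537)) = Add(4, 1537) = 1541)
Function('k')(f) = Add(-2, f)
m = Rational(4852843, 715024) (m = Add(6, Mul(-1, Add(Mul(1404, Pow(-1856, -1)), Mul(-47, Pow(1541, -1))))) = Add(6, Mul(-1, Add(Mul(1404, Rational(-1, 1856)), Mul(-47, Rational(1, 1541))))) = Add(6, Mul(-1, Add(Rational(-351, 464), Rational(-47, 1541)))) = Add(6, Mul(-1, Rational(-562699, 715024))) = Add(6, Rational(562699, 715024)) = Rational(4852843, 715024) ≈ 6.7870)
Function('s')(T, j) = Mul(Add(1, j), Add(-8, j))
Mul(Add(m, Function('s')(65, Function('k')(-8))), Pow(Add(-552, 145), -1)) = Mul(Add(Rational(4852843, 715024), Add(-8, Pow(Add(-2, -8), 2), Mul(-7, Add(-2, -8)))), Pow(Add(-552, 145), -1)) = Mul(Add(Rational(4852843, 715024), Add(-8, Pow(-10, 2), Mul(-7, -10))), Pow(-407, -1)) = Mul(Add(Rational(4852843, 715024), Add(-8, 100, 70)), Rational(-1, 407)) = Mul(Add(Rational(4852843, 715024), 162), Rational(-1, 407)) = Mul(Rational(120686731, 715024), Rational(-1, 407)) = Rational(-10971521, 26455888)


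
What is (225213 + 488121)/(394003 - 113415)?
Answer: 356667/140294 ≈ 2.5423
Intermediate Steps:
(225213 + 488121)/(394003 - 113415) = 713334/280588 = 713334*(1/280588) = 356667/140294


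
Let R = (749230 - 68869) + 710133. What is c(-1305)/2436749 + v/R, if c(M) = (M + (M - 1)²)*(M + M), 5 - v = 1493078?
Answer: -42101892116811/23049556898 ≈ -1826.6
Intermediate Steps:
v = -1493073 (v = 5 - 1*1493078 = 5 - 1493078 = -1493073)
R = 1390494 (R = 680361 + 710133 = 1390494)
c(M) = 2*M*(M + (-1 + M)²) (c(M) = (M + (-1 + M)²)*(2*M) = 2*M*(M + (-1 + M)²))
c(-1305)/2436749 + v/R = (2*(-1305)*(-1305 + (-1 - 1305)²))/2436749 - 1493073/1390494 = (2*(-1305)*(-1305 + (-1306)²))*(1/2436749) - 1493073*1/1390494 = (2*(-1305)*(-1305 + 1705636))*(1/2436749) - 497691/463498 = (2*(-1305)*1704331)*(1/2436749) - 497691/463498 = -4448303910*1/2436749 - 497691/463498 = -4448303910/2436749 - 497691/463498 = -42101892116811/23049556898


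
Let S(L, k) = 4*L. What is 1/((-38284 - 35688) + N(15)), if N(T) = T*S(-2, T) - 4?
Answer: -1/74096 ≈ -1.3496e-5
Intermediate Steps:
N(T) = -4 - 8*T (N(T) = T*(4*(-2)) - 4 = T*(-8) - 4 = -8*T - 4 = -4 - 8*T)
1/((-38284 - 35688) + N(15)) = 1/((-38284 - 35688) + (-4 - 8*15)) = 1/(-73972 + (-4 - 120)) = 1/(-73972 - 124) = 1/(-74096) = -1/74096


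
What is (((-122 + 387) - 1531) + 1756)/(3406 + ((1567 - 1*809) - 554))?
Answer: 49/361 ≈ 0.13573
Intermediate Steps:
(((-122 + 387) - 1531) + 1756)/(3406 + ((1567 - 1*809) - 554)) = ((265 - 1531) + 1756)/(3406 + ((1567 - 809) - 554)) = (-1266 + 1756)/(3406 + (758 - 554)) = 490/(3406 + 204) = 490/3610 = 490*(1/3610) = 49/361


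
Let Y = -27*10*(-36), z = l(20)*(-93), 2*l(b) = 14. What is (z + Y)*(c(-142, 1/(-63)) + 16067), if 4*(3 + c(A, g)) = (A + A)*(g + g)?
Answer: 3059802002/21 ≈ 1.4570e+8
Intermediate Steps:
l(b) = 7 (l(b) = (½)*14 = 7)
z = -651 (z = 7*(-93) = -651)
c(A, g) = -3 + A*g (c(A, g) = -3 + ((A + A)*(g + g))/4 = -3 + ((2*A)*(2*g))/4 = -3 + (4*A*g)/4 = -3 + A*g)
Y = 9720 (Y = -270*(-36) = 9720)
(z + Y)*(c(-142, 1/(-63)) + 16067) = (-651 + 9720)*((-3 - 142/(-63)) + 16067) = 9069*((-3 - 142*(-1/63)) + 16067) = 9069*((-3 + 142/63) + 16067) = 9069*(-47/63 + 16067) = 9069*(1012174/63) = 3059802002/21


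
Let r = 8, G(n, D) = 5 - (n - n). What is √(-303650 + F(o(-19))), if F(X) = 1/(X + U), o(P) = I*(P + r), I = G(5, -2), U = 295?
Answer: I*√1093139985/60 ≈ 551.04*I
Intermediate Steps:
G(n, D) = 5 (G(n, D) = 5 - 1*0 = 5 + 0 = 5)
I = 5
o(P) = 40 + 5*P (o(P) = 5*(P + 8) = 5*(8 + P) = 40 + 5*P)
F(X) = 1/(295 + X) (F(X) = 1/(X + 295) = 1/(295 + X))
√(-303650 + F(o(-19))) = √(-303650 + 1/(295 + (40 + 5*(-19)))) = √(-303650 + 1/(295 + (40 - 95))) = √(-303650 + 1/(295 - 55)) = √(-303650 + 1/240) = √(-72875999/240) = I*√1093139985/60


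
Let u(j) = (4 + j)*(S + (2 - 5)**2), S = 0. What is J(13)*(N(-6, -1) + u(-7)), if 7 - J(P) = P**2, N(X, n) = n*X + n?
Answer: 3564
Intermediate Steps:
N(X, n) = n + X*n (N(X, n) = X*n + n = n + X*n)
J(P) = 7 - P**2
u(j) = 36 + 9*j (u(j) = (4 + j)*(0 + (2 - 5)**2) = (4 + j)*(0 + (-3)**2) = (4 + j)*(0 + 9) = (4 + j)*9 = 36 + 9*j)
J(13)*(N(-6, -1) + u(-7)) = (7 - 1*13**2)*(-(1 - 6) + (36 + 9*(-7))) = (7 - 1*169)*(-1*(-5) + (36 - 63)) = (7 - 169)*(5 - 27) = -162*(-22) = 3564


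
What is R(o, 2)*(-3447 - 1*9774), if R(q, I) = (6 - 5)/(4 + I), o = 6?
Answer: -4407/2 ≈ -2203.5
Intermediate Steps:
R(q, I) = 1/(4 + I)
R(o, 2)*(-3447 - 1*9774) = (-3447 - 1*9774)/(4 + 2) = (-3447 - 9774)/6 = (1/6)*(-13221) = -4407/2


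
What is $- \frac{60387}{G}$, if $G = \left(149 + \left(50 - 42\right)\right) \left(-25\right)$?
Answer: $\frac{60387}{3925} \approx 15.385$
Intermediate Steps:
$G = -3925$ ($G = \left(149 + \left(50 - 42\right)\right) \left(-25\right) = \left(149 + 8\right) \left(-25\right) = 157 \left(-25\right) = -3925$)
$- \frac{60387}{G} = - \frac{60387}{-3925} = \left(-60387\right) \left(- \frac{1}{3925}\right) = \frac{60387}{3925}$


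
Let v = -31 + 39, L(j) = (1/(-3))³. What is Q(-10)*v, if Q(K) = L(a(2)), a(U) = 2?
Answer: -8/27 ≈ -0.29630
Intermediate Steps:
L(j) = -1/27 (L(j) = (-⅓)³ = -1/27)
Q(K) = -1/27
v = 8
Q(-10)*v = -1/27*8 = -8/27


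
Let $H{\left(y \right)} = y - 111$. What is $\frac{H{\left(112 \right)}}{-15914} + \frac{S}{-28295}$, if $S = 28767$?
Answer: $- \frac{457826333}{450286630} \approx -1.0167$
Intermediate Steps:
$H{\left(y \right)} = -111 + y$
$\frac{H{\left(112 \right)}}{-15914} + \frac{S}{-28295} = \frac{-111 + 112}{-15914} + \frac{28767}{-28295} = 1 \left(- \frac{1}{15914}\right) + 28767 \left(- \frac{1}{28295}\right) = - \frac{1}{15914} - \frac{28767}{28295} = - \frac{457826333}{450286630}$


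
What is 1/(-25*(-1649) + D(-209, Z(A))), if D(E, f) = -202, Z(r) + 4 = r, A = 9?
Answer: 1/41023 ≈ 2.4377e-5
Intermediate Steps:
Z(r) = -4 + r
1/(-25*(-1649) + D(-209, Z(A))) = 1/(-25*(-1649) - 202) = 1/(41225 - 202) = 1/41023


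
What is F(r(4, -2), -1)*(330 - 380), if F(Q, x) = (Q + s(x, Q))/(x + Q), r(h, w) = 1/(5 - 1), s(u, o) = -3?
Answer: -550/3 ≈ -183.33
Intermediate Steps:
r(h, w) = 1/4
F(Q, x) = (-3 + Q)/(Q + x) (F(Q, x) = (Q - 3)/(x + Q) = (-3 + Q)/(Q + x))
F(r(4, -2), -1)*(330 - 380) = ((-3 + 1/4)/(1/4 - 1))*(330 - 380) = (-11/4/(-3/4))*(-50) = -4/3*(-11/4)*(-50) = (11/3)*(-50) = -550/3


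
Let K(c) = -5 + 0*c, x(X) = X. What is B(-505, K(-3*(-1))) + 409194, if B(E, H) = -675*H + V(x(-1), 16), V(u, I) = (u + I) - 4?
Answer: 412580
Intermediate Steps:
V(u, I) = -4 + I + u (V(u, I) = (I + u) - 4 = -4 + I + u)
K(c) = -5 (K(c) = -5 + 0 = -5)
B(E, H) = 11 - 675*H (B(E, H) = -675*H + (-4 + 16 - 1) = -675*H + 11 = 11 - 675*H)
B(-505, K(-3*(-1))) + 409194 = (11 - 675*(-5)) + 409194 = (11 + 3375) + 409194 = 3386 + 409194 = 412580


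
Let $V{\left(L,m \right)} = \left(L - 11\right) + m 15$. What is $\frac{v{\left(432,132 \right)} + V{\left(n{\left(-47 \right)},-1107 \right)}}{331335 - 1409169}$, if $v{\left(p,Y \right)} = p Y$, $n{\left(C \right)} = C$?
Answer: $- \frac{40361}{1077834} \approx -0.037446$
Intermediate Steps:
$V{\left(L,m \right)} = -11 + L + 15 m$ ($V{\left(L,m \right)} = \left(-11 + L\right) + 15 m = -11 + L + 15 m$)
$v{\left(p,Y \right)} = Y p$
$\frac{v{\left(432,132 \right)} + V{\left(n{\left(-47 \right)},-1107 \right)}}{331335 - 1409169} = \frac{132 \cdot 432 - 16663}{331335 - 1409169} = \frac{57024 - 16663}{-1077834} = \left(57024 - 16663\right) \left(- \frac{1}{1077834}\right) = 40361 \left(- \frac{1}{1077834}\right) = - \frac{40361}{1077834}$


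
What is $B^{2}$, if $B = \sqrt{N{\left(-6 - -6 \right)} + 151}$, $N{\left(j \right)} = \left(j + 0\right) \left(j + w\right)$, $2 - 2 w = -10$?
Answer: $151$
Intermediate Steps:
$w = 6$ ($w = 1 - -5 = 1 + 5 = 6$)
$N{\left(j \right)} = j \left(6 + j\right)$ ($N{\left(j \right)} = \left(j + 0\right) \left(j + 6\right) = j \left(6 + j\right)$)
$B = \sqrt{151}$ ($B = \sqrt{\left(-6 - -6\right) \left(6 - 0\right) + 151} = \sqrt{\left(-6 + 6\right) \left(6 + \left(-6 + 6\right)\right) + 151} = \sqrt{0 \left(6 + 0\right) + 151} = \sqrt{0 \cdot 6 + 151} = \sqrt{0 + 151} = \sqrt{151} \approx 12.288$)
$B^{2} = \left(\sqrt{151}\right)^{2} = 151$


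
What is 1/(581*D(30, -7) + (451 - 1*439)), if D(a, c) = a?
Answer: 1/17442 ≈ 5.7333e-5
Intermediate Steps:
1/(581*D(30, -7) + (451 - 1*439)) = 1/(581*30 + (451 - 1*439)) = 1/(17430 + (451 - 439)) = 1/(17430 + 12) = 1/17442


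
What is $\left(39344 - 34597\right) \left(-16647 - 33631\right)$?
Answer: $-238669666$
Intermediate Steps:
$\left(39344 - 34597\right) \left(-16647 - 33631\right) = 4747 \left(-50278\right) = -238669666$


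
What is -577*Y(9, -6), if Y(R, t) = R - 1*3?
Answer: -3462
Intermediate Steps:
Y(R, t) = -3 + R (Y(R, t) = R - 3 = -3 + R)
-577*Y(9, -6) = -577*(-3 + 9) = -577*6 = -3462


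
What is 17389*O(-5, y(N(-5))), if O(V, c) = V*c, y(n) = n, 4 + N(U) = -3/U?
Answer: 295613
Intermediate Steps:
N(U) = -4 - 3/U
17389*O(-5, y(N(-5))) = 17389*(-5*(-4 - 3/(-5))) = 17389*(-5*(-4 - 3*(-⅕))) = 17389*(-5*(-4 + ⅗)) = 17389*(-5*(-17/5)) = 17389*17 = 295613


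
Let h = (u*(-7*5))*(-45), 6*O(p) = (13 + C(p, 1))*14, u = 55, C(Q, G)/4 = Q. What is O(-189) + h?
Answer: 254674/3 ≈ 84891.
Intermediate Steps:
C(Q, G) = 4*Q
O(p) = 91/3 + 28*p/3 (O(p) = ((13 + 4*p)*14)/6 = (182 + 56*p)/6 = 91/3 + 28*p/3)
h = 86625 (h = (55*(-7*5))*(-45) = (55*(-35))*(-45) = -1925*(-45) = 86625)
O(-189) + h = (91/3 + (28/3)*(-189)) + 86625 = (91/3 - 1764) + 86625 = -5201/3 + 86625 = 254674/3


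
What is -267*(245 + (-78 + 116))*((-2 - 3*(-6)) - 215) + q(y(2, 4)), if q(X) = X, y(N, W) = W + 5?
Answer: 15036648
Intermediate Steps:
y(N, W) = 5 + W
-267*(245 + (-78 + 116))*((-2 - 3*(-6)) - 215) + q(y(2, 4)) = -267*(245 + (-78 + 116))*((-2 - 3*(-6)) - 215) + (5 + 4) = -267*(245 + 38)*((-2 + 18) - 215) + 9 = -75561*(16 - 215) + 9 = -75561*(-199) + 9 = -267*(-56317) + 9 = 15036639 + 9 = 15036648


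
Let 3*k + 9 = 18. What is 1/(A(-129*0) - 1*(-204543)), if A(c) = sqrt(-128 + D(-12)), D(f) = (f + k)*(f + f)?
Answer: 204543/41837838761 - 2*sqrt(22)/41837838761 ≈ 4.8887e-6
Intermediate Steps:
k = 3 (k = -3 + (1/3)*18 = -3 + 6 = 3)
D(f) = 2*f*(3 + f) (D(f) = (f + 3)*(f + f) = (3 + f)*(2*f) = 2*f*(3 + f))
A(c) = 2*sqrt(22) (A(c) = sqrt(-128 + 2*(-12)*(3 - 12)) = sqrt(-128 + 2*(-12)*(-9)) = sqrt(-128 + 216) = sqrt(88) = 2*sqrt(22))
1/(A(-129*0) - 1*(-204543)) = 1/(2*sqrt(22) - 1*(-204543)) = 1/(2*sqrt(22) + 204543) = 1/(204543 + 2*sqrt(22))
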